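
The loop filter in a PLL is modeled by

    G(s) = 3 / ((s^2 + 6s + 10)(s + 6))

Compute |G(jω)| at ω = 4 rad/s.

|G(j4)| ≈ 0.01682

Substitute s = j4: numerator = 3, denominator = -132 + j120.
|G(j4)| = |3| / |-132 + j120| = 3 / 178.39 ≈ 0.01682.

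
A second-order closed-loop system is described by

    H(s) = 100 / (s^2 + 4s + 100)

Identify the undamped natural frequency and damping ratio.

Compare the denominator to the standard form s^2 + 2ζωₙs + ωₙ².
ωₙ² = 100, so ωₙ = 10 rad/s.
2ζωₙ = 4, so ζ = 4/(2·10) = 0.2.
With ζ = 0.2 the response is underdamped.

ωₙ = 10 rad/s, ζ = 0.2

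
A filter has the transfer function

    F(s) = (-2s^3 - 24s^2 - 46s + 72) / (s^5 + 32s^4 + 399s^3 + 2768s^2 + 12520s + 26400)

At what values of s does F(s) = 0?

Set the numerator to zero: -2s^3 - 24s^2 - 46s + 72 = 0, i.e. -2·(s^3 + 12s^2 + 23s - 36) = 0.
Factoring: (s + 4)(s + 9)(s - 1) = 0.

s = -4, -9, 1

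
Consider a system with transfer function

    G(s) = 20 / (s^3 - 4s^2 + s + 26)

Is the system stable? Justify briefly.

unstable

The denominator s^3 - 4s^2 + s + 26 factors as (s + 2)(s^2 - 6s + 13), giving poles at s = -2, 3 ± 2j.
Since the pole(s) at s = 3 + 2j, 3 - 2j lie in the right half-plane, the system is unstable.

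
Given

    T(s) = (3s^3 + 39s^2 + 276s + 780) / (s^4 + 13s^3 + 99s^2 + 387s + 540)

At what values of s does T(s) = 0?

Set the numerator to zero: 3s^3 + 39s^2 + 276s + 780 = 0, i.e. 3·(s^3 + 13s^2 + 92s + 260) = 0.
Factoring: (s^2 + 8s + 52)(s + 5) = 0.

s = -4 ± 6j, -5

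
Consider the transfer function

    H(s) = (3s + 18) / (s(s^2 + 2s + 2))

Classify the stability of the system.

The poles can be read from the denominator factors: s = 0, -1 + j, -1 - j.
Since the simple pole(s) at s = 0 lie on the jω-axis with none in the right half-plane, the system is marginally stable.

marginally stable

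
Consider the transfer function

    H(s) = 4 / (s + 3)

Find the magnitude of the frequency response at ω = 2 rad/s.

|H(j2)| ≈ 1.109

Substitute s = j2: numerator = 4, denominator = 3 + j2.
|H(j2)| = |4| / |3 + j2| = 4 / 3.6056 ≈ 1.109.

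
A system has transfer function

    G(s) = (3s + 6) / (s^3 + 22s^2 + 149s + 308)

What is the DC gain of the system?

G(0) = 3/154 ≈ 0.01948

Set s = 0: G(0) = (6) / (308) = 3/154.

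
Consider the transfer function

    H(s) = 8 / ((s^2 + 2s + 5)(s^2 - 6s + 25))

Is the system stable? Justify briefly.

unstable

The poles can be read from the denominator factors: s = -1 + 2j, -1 - 2j, 3 + 4j, 3 - 4j.
Since the pole(s) at s = 3 ± 4j lie in the right half-plane, the system is unstable.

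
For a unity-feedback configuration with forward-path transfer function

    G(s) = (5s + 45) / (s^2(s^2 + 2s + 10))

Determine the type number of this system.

The denominator has 2 factors of s at the origin (free integrators), so this is a Type 2 system.

Type 2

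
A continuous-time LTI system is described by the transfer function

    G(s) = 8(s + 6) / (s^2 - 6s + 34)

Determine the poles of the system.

The poles are the roots of the denominator s^2 - 6s + 34 = 0.
Using the quadratic formula: s = (6 ± √(-100))/2 = 3 ± 5j.

s = 3 ± 5j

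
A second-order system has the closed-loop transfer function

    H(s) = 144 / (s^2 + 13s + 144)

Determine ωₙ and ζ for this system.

Compare the denominator to the standard form s^2 + 2ζωₙs + ωₙ².
ωₙ² = 144, so ωₙ = 12 rad/s.
2ζωₙ = 13, so ζ = 13/(2·12) ≈ 0.5417.

ωₙ = 12 rad/s, ζ ≈ 0.5417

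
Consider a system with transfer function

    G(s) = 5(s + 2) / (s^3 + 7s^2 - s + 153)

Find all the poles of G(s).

The poles are the roots of the denominator s^3 + 7s^2 - s + 153 = 0.
Trying s = -9: the polynomial evaluates to 0, so (s + 9) is a factor.
Dividing out leaves s^2 - 2s + 17 = 0.
The quadratic formula then gives s = 1 ± 4j.

s = 1 ± 4j, -9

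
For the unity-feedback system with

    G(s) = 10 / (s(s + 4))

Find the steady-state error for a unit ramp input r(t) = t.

e_ss = 0.4000

G(s) has one pole at the origin.
This is a Type 1 system. Kv = lim_{s→0} s·G(s) = 10/4 = 5/2.
e_ss = 1/Kv = 1/(5/2) = 2/5 ≈ 0.4000.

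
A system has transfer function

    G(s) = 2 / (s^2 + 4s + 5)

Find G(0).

G(0) = 2/5 ≈ 0.4000

Set s = 0: G(0) = (2) / (5) = 2/5.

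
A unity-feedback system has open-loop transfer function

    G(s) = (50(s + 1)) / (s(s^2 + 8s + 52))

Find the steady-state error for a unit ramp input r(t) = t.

G(s) has one pole at the origin.
This is a Type 1 system. Kv = lim_{s→0} s·G(s) = 50/52 = 25/26.
e_ss = 1/Kv = 1/(25/26) = 26/25 ≈ 1.040.

e_ss = 1.040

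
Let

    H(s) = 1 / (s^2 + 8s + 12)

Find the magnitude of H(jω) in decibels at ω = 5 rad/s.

Substitute s = j5: numerator = 1, denominator = -13 + j40.
|H(j5)| = |1| / |-13 + j40| = 1 / 42.059 ≈ 0.02378.
In decibels: 20·log₁₀(0.02378) ≈ -32.5 dB.

|H(j5)|_dB ≈ -32.5 dB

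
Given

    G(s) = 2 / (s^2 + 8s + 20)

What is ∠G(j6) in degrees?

At s = j6: numerator = 2, denominator = -16 + j48.
∠G = ∠num − ∠den = 0° − (108.43°) = -108.4°.

∠G(j6) ≈ -108.4°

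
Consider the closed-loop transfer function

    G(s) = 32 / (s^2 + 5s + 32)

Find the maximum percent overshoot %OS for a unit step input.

%OS ≈ 21.3%

Comparing s^2 + 5s + 32 to s^2 + 2ζωₙs + ωₙ²: ωₙ = √32 ≈ 5.657 rad/s and ζ = 5/(2·√32) ≈ 0.4419.
%OS = 100·exp(−πζ/√(1−ζ²)) = 100·exp(−π·0.4419/√(1−0.4419²)) ≈ 21.3%.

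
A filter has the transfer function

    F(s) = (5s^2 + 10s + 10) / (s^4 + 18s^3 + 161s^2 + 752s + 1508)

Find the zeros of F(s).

Set the numerator to zero: 5s^2 + 10s + 10 = 0, i.e. 5·(s^2 + 2s + 2) = 0.
Factoring: (s^2 + 2s + 2) = 0.

s = -1 + j, -1 - j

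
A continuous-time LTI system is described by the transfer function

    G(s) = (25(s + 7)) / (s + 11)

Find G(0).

G(0) = 175/11 ≈ 15.91

At s = 0 each factor (s + a) contributes a and each (s^2 + bs + c) contributes c.
G(0) = 25·(7) / ((11)) = 175/11 = 175/11.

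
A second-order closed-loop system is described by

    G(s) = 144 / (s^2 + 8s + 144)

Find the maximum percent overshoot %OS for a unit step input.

Comparing s^2 + 8s + 144 to s^2 + 2ζωₙs + ωₙ²: ωₙ = 12 rad/s and ζ = 8/(2·12) ≈ 0.3333.
%OS = 100·exp(−πζ/√(1−ζ²)) = 100·exp(−π·0.3333/√(1−0.3333²)) ≈ 32.9%.

%OS ≈ 32.9%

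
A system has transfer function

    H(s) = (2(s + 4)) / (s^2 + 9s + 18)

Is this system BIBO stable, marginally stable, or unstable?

stable

The denominator s^2 + 9s + 18 factors as (s + 6)(s + 3), giving poles at s = -6, -3.
Since all poles lie strictly in the left half-plane, the system is stable.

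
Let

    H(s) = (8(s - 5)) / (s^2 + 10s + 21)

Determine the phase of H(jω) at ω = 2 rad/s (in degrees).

At s = j2: numerator = -40 + j16, denominator = 17 + j20.
∠H = ∠num − ∠den = 158.20° − (49.635°) = 108.6°.

∠H(j2) ≈ 108.6°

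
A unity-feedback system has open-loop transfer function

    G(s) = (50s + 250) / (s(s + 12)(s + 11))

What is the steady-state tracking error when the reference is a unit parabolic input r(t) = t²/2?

G(s) has one pole at the origin.
This is a Type 1 system; Ka = lim_{s→0} s^2·G(s) = 0, so the steady-state error for a parabola input is infinite.

e_ss = ∞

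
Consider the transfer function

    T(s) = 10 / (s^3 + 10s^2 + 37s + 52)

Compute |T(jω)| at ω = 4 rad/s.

|T(j4)| ≈ 0.07309

Substitute s = j4: numerator = 10, denominator = -108 + j84.
|T(j4)| = |10| / |-108 + j84| = 10 / 136.82 ≈ 0.07309.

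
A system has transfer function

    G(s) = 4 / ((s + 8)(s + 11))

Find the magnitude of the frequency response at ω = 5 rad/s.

Substitute s = j5: numerator = 4, denominator = 63 + j95.
|G(j5)| = |4| / |63 + j95| = 4 / 113.99 ≈ 0.03509.

|G(j5)| ≈ 0.03509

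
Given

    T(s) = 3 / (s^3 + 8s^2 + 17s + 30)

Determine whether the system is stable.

The denominator s^3 + 8s^2 + 17s + 30 factors as (s + 6)(s^2 + 2s + 5), giving poles at s = -6, -1 ± 2j.
Since all poles lie strictly in the left half-plane, the system is stable.

stable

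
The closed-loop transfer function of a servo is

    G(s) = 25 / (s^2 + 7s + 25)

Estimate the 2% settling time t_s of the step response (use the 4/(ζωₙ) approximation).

t_s ≈ 1.143 s

Comparing s^2 + 7s + 25 to s^2 + 2ζωₙs + ωₙ²: ωₙ = 5 rad/s and ζ = 7/(2·5) = 0.7.
ζωₙ = 7/2 = 3.5, so t_s ≈ 4/(ζωₙ) = 4/3.5 ≈ 1.143 s.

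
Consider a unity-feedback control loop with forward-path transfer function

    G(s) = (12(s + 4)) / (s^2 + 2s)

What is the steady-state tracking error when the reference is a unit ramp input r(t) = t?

e_ss = 0.04167

G(s) has one pole at the origin.
This is a Type 1 system. Kv = lim_{s→0} s·G(s) = 48/2 = 24.
e_ss = 1/Kv = 1/(24) = 1/24 ≈ 0.04167.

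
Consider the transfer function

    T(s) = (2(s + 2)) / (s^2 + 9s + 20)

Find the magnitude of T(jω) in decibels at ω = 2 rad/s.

|T(j2)|_dB ≈ -12.6 dB

Substitute s = j2: numerator = 4 + j4, denominator = 16 + j18.
|T(j2)| = |4 + j4| / |16 + j18| = 5.6569 / 24.083 ≈ 0.2349.
In decibels: 20·log₁₀(0.2349) ≈ -12.6 dB.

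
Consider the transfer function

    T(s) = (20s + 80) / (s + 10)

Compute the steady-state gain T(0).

Set s = 0: T(0) = (80) / (10) = 8.

T(0) = 8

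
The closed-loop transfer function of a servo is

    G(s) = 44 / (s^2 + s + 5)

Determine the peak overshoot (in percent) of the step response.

%OS ≈ 48.6%

Comparing s^2 + s + 5 to s^2 + 2ζωₙs + ωₙ²: ωₙ = √5 ≈ 2.236 rad/s and ζ = 1/(2·√5) ≈ 0.2236.
%OS = 100·exp(−πζ/√(1−ζ²)) = 100·exp(−π·0.2236/√(1−0.2236²)) ≈ 48.6%.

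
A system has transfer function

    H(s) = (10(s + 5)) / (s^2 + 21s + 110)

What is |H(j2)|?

Substitute s = j2: numerator = 50 + j20, denominator = 106 + j42.
|H(j2)| = |50 + j20| / |106 + j42| = 53.852 / 114.02 ≈ 0.4723.

|H(j2)| ≈ 0.4723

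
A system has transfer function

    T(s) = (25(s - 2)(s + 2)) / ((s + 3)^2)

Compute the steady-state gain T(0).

T(0) = -100/9 ≈ -11.11

At s = 0 each factor (s + a) contributes a and each (s^2 + bs + c) contributes c.
T(0) = 25·(-2) · (2) / ((3) · (3)) = -100/9 = -100/9.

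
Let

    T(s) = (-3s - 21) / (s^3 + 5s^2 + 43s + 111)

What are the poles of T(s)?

The poles are the roots of the denominator s^3 + 5s^2 + 43s + 111 = 0.
Trying s = -3: the polynomial evaluates to 0, so (s + 3) is a factor.
Dividing out leaves s^2 + 2s + 37 = 0.
The quadratic formula then gives s = -1 ± 6j.

s = -1 ± 6j, -3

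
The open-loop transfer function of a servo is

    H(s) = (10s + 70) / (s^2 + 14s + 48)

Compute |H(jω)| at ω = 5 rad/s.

|H(j5)| ≈ 1.167

Substitute s = j5: numerator = 70 + j50, denominator = 23 + j70.
|H(j5)| = |70 + j50| / |23 + j70| = 86.023 / 73.682 ≈ 1.167.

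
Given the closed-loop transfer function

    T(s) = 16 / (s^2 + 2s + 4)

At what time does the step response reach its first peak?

Comparing s^2 + 2s + 4 to s^2 + 2ζωₙs + ωₙ²: ωₙ = 2 rad/s and ζ = 2/(2·2) = 0.5.
ζωₙ = 2/2 = 1, so ω_d = ωₙ√(1−ζ²) = √(ωₙ² − (ζωₙ)²) = √(4 − 1²) = √3 ≈ 1.732 rad/s.
t_p = π/ω_d = π/1.732 ≈ 1.814 s.

t_p ≈ 1.814 s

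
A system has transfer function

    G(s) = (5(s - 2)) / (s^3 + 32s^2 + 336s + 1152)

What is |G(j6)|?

Substitute s = j6: numerator = -10 + j30, denominator = j1800.
|G(j6)| = |-10 + j30| / |j1800| = 31.623 / 1800 ≈ 0.01757.

|G(j6)| ≈ 0.01757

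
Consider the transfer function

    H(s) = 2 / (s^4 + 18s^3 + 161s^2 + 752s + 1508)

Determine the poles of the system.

s = -4 + 6j, -4 - 6j, -5 + 2j, -5 - 2j

The poles are the roots of the denominator s^4 + 18s^3 + 161s^2 + 752s + 1508 = 0.
No real roots exist; factor into two real quadratics: (s^2 + 8s + 52)(s^2 + 10s + 29) = 0.
Each quadratic gives a conjugate pair via the quadratic formula.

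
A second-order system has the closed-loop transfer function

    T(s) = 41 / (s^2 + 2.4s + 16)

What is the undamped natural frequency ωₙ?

Compare the denominator to the standard form s^2 + 2ζωₙs + ωₙ².
ωₙ² = 16, so ωₙ = 4 rad/s.

ωₙ = 4 rad/s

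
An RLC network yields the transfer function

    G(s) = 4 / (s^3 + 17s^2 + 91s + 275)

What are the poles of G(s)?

The poles are the roots of the denominator s^3 + 17s^2 + 91s + 275 = 0.
Trying s = -11: the polynomial evaluates to 0, so (s + 11) is a factor.
Dividing out leaves s^2 + 6s + 25 = 0.
The quadratic formula then gives s = -3 ± 4j.

s = -3 ± 4j, -11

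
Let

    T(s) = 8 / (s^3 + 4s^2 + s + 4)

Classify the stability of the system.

marginally stable

The denominator s^3 + 4s^2 + s + 4 factors as (s^2 + 1)(s + 4), giving poles at s = ±j, -4.
Since the simple pole(s) at s = j, -j lie on the jω-axis with none in the right half-plane, the system is marginally stable.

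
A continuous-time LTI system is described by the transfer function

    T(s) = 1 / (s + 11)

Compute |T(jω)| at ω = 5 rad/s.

Substitute s = j5: numerator = 1, denominator = 11 + j5.
|T(j5)| = |1| / |11 + j5| = 1 / 12.083 ≈ 0.08276.

|T(j5)| ≈ 0.08276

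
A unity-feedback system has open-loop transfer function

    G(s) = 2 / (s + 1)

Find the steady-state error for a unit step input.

G(s) has no poles at the origin.
This is a Type 0 system. Kp = lim_{s→0} G(s) = 2/1.
e_ss = 1/(1 + Kp) = 1/(1 + 2) = 1/3 ≈ 0.3333.

e_ss = 0.3333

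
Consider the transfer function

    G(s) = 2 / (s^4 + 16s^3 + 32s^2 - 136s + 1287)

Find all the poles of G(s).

The poles are the roots of the denominator s^4 + 16s^3 + 32s^2 - 136s + 1287 = 0.
Trying s = -9: the polynomial evaluates to 0, so (s + 9) is a factor.
Dividing out leaves s^3 + 7s^2 - 31s + 143 = 0.
This factors further as (s^2 - 4s + 13)(s + 11) = 0.

s = 2 ± 3j, -9, -11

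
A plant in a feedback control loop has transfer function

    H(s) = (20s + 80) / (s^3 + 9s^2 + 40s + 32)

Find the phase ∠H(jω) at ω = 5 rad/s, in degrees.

∠H(j5) ≈ -107.4°

At s = j5: numerator = 80 + j100, denominator = -193 + j75.
∠H = ∠num − ∠den = 51.340° − (158.76°) = -107.4°.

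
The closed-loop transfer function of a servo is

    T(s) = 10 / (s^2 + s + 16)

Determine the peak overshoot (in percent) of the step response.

Comparing s^2 + s + 16 to s^2 + 2ζωₙs + ωₙ²: ωₙ = 4 rad/s and ζ = 1/(2·4) = 0.125.
%OS = 100·exp(−πζ/√(1−ζ²)) = 100·exp(−π·0.125/√(1−0.125²)) ≈ 67.3%.

%OS ≈ 67.3%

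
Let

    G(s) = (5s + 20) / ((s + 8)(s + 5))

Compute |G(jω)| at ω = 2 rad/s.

Substitute s = j2: numerator = 20 + j10, denominator = 36 + j26.
|G(j2)| = |20 + j10| / |36 + j26| = 22.361 / 44.407 ≈ 0.5035.

|G(j2)| ≈ 0.5035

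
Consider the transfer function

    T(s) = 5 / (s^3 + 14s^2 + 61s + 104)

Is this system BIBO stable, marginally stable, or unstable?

The denominator s^3 + 14s^2 + 61s + 104 factors as (s^2 + 6s + 13)(s + 8), giving poles at s = -3 + 2j, -3 - 2j, -8.
Since all poles lie strictly in the left half-plane, the system is stable.

stable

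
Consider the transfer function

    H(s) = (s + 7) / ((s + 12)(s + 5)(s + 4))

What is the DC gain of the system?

H(0) = 7/240 ≈ 0.02917

At s = 0 each factor (s + a) contributes a and each (s^2 + bs + c) contributes c.
H(0) = 1·(7) / ((12) · (5) · (4)) = 7/240 = 7/240.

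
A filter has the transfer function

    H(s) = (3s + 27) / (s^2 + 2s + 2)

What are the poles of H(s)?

s = -1 + j, -1 - j

The poles are the roots of the denominator s^2 + 2s + 2 = 0.
Using the quadratic formula: s = (-2 ± √(-4))/2 = -1 ± 1j.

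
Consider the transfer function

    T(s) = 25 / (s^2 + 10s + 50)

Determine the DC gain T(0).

T(0) = 1/2 ≈ 0.5000

At s = 0 each factor (s + a) contributes a and each (s^2 + bs + c) contributes c.
T(0) = 25·1 / ((50)) = 25/50 = 1/2.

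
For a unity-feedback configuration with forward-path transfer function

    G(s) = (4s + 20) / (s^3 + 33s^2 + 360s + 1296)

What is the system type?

The denominator has no factor of s at the origin — no free integrator — so this is a Type 0 system.

Type 0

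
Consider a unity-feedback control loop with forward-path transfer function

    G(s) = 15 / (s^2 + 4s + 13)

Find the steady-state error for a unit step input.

G(s) has no poles at the origin.
This is a Type 0 system. Kp = lim_{s→0} G(s) = 15/13.
e_ss = 1/(1 + Kp) = 1/(1 + 15/13) = 13/28 ≈ 0.4643.

e_ss = 0.4643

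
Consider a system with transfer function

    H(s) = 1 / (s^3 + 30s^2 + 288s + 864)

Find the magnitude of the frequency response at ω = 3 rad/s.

|H(j3)| ≈ 0.0009743

Substitute s = j3: numerator = 1, denominator = 594 + j837.
|H(j3)| = |1| / |594 + j837| = 1 / 1026.4 ≈ 0.0009743.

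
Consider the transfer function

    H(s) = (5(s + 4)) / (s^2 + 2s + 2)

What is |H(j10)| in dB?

Substitute s = j10: numerator = 20 + j50, denominator = -98 + j20.
|H(j10)| = |20 + j50| / |-98 + j20| = 53.852 / 100.02 ≈ 0.5384.
In decibels: 20·log₁₀(0.5384) ≈ -5.38 dB.

|H(j10)|_dB ≈ -5.38 dB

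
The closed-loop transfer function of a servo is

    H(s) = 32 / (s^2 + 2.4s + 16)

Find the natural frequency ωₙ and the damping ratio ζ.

ωₙ = 4 rad/s, ζ = 0.3

Compare the denominator to the standard form s^2 + 2ζωₙs + ωₙ².
ωₙ² = 16, so ωₙ = 4 rad/s.
2ζωₙ = 2.4, so ζ = 2.4/(2·4) = 0.3.
With ζ = 0.3 the response is underdamped.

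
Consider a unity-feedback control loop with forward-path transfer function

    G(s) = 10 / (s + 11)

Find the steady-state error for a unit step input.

e_ss = 0.5238

G(s) has no poles at the origin.
This is a Type 0 system. Kp = lim_{s→0} G(s) = 10/11.
e_ss = 1/(1 + Kp) = 1/(1 + 10/11) = 11/21 ≈ 0.5238.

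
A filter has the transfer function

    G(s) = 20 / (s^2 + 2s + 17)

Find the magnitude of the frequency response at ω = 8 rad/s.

Substitute s = j8: numerator = 20, denominator = -47 + j16.
|G(j8)| = |20| / |-47 + j16| = 20 / 49.649 ≈ 0.4028.

|G(j8)| ≈ 0.4028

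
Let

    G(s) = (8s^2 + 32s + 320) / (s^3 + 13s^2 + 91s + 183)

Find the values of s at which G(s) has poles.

s = -5 ± 6j, -3

The poles are the roots of the denominator s^3 + 13s^2 + 91s + 183 = 0.
Trying s = -3: the polynomial evaluates to 0, so (s + 3) is a factor.
Dividing out leaves s^2 + 10s + 61 = 0.
The quadratic formula then gives s = -5 ± 6j.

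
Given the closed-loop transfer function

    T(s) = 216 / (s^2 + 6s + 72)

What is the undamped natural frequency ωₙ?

Compare the denominator to the standard form s^2 + 2ζωₙs + ωₙ².
ωₙ² = 72, so ωₙ = √72 ≈ 8.485 rad/s.

ωₙ ≈ 8.485 rad/s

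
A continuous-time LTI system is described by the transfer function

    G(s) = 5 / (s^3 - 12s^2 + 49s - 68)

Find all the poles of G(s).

s = 4 + j, 4 - j, 4

The poles are the roots of the denominator s^3 - 12s^2 + 49s - 68 = 0.
Trying s = 4: the polynomial evaluates to 0, so (s - 4) is a factor.
Dividing out leaves s^2 - 8s + 17 = 0.
The quadratic formula then gives s = 4 ± 1j.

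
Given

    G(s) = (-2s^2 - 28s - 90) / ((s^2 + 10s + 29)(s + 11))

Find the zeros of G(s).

Set the numerator to zero: -2s^2 - 28s - 90 = 0, i.e. -2·(s^2 + 14s + 45) = 0.
Factoring: (s + 9)(s + 5) = 0.

s = -9, -5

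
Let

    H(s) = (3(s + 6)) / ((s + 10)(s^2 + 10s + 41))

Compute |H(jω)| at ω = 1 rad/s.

Substitute s = j1: numerator = 18 + j3, denominator = 390 + j140.
|H(j1)| = |18 + j3| / |390 + j140| = 18.248 / 414.37 ≈ 0.04404.

|H(j1)| ≈ 0.04404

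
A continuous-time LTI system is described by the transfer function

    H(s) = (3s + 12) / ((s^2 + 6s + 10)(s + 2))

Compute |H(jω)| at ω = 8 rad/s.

Substitute s = j8: numerator = 12 + j24, denominator = -492 - j336.
|H(j8)| = |12 + j24| / |-492 - j336| = 26.833 / 595.79 ≈ 0.04504.

|H(j8)| ≈ 0.04504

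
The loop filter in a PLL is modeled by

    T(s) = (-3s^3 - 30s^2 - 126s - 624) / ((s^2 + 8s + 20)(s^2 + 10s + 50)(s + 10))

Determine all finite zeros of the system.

s = -8, -1 ± 5j

Set the numerator to zero: -3s^3 - 30s^2 - 126s - 624 = 0, i.e. -3·(s^3 + 10s^2 + 42s + 208) = 0.
Factoring: (s + 8)(s^2 + 2s + 26) = 0.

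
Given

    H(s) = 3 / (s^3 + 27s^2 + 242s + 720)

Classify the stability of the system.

The denominator s^3 + 27s^2 + 242s + 720 factors as (s + 8)(s + 10)(s + 9), giving poles at s = -8, -10, -9.
Since all poles lie strictly in the left half-plane, the system is stable.

stable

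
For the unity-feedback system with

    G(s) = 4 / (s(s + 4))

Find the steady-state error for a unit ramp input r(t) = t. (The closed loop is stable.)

G(s) has one pole at the origin.
This is a Type 1 system. Kv = lim_{s→0} s·G(s) = 4/4 = 1.
e_ss = 1/Kv = 1/(1) = 1.

e_ss = 1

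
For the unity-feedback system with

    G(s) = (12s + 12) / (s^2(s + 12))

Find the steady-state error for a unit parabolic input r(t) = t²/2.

G(s) has 2 poles at the origin.
This is a Type 2 system. Ka = lim_{s→0} s^2·G(s) = 12/12 = 1.
e_ss = 1/Ka = 1/(1) = 1.

e_ss = 1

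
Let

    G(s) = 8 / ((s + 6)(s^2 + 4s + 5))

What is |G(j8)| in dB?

|G(j8)|_dB ≈ -38.5 dB

Substitute s = j8: numerator = 8, denominator = -610 - j280.
|G(j8)| = |8| / |-610 - j280| = 8 / 671.19 ≈ 0.01192.
In decibels: 20·log₁₀(0.01192) ≈ -38.5 dB.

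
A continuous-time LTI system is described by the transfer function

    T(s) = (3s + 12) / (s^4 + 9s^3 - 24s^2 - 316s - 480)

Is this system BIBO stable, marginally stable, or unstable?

unstable

The denominator s^4 + 9s^3 - 24s^2 - 316s - 480 factors as (s - 6)(s + 8)(s + 2)(s + 5), giving poles at s = 6, -8, -2, -5.
Since the pole(s) at s = 6 lie in the right half-plane, the system is unstable.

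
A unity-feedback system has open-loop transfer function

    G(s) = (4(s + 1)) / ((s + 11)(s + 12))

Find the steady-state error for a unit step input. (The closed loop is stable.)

G(s) has no poles at the origin.
This is a Type 0 system. Kp = lim_{s→0} G(s) = 4/132 = 1/33.
e_ss = 1/(1 + Kp) = 1/(1 + 1/33) = 33/34 ≈ 0.9706.

e_ss = 0.9706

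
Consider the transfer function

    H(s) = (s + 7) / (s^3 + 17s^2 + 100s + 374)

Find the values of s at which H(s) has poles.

The poles are the roots of the denominator s^3 + 17s^2 + 100s + 374 = 0.
Trying s = -11: the polynomial evaluates to 0, so (s + 11) is a factor.
Dividing out leaves s^2 + 6s + 34 = 0.
The quadratic formula then gives s = -3 ± 5j.

s = -3 ± 5j, -11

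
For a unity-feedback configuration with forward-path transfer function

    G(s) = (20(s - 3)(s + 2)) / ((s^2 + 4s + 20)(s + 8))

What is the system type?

Type 0

The denominator has no factor of s at the origin — no free integrator — so this is a Type 0 system.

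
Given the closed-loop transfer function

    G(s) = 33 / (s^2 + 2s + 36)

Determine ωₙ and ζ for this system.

ωₙ = 6 rad/s, ζ ≈ 0.1667

Compare the denominator to the standard form s^2 + 2ζωₙs + ωₙ².
ωₙ² = 36, so ωₙ = 6 rad/s.
2ζωₙ = 2, so ζ = 2/(2·6) ≈ 0.1667.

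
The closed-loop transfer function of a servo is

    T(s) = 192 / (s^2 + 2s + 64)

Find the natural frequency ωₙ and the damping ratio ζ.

Compare the denominator to the standard form s^2 + 2ζωₙs + ωₙ².
ωₙ² = 64, so ωₙ = 8 rad/s.
2ζωₙ = 2, so ζ = 2/(2·8) = 0.125.
With ζ = 0.125 the response is underdamped.

ωₙ = 8 rad/s, ζ = 0.125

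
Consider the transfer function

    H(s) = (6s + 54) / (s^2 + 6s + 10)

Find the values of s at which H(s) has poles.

The poles are the roots of the denominator s^2 + 6s + 10 = 0.
Using the quadratic formula: s = (-6 ± √(-4))/2 = -3 ± 1j.

s = -3 + j, -3 - j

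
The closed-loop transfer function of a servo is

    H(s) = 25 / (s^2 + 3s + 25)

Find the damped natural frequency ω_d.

ω_d ≈ 4.770 rad/s

Comparing s^2 + 3s + 25 to s^2 + 2ζωₙs + ωₙ²: ωₙ = 5 rad/s and ζ = 3/(2·5) = 0.3.
ζωₙ = 3/2 = 1.5, so ω_d = ωₙ√(1−ζ²) = √(ωₙ² − (ζωₙ)²) = √(25 − 1.5²) = √22.75 ≈ 4.770 rad/s.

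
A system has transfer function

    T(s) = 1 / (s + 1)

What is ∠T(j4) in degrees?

∠T(j4) ≈ -75.96°

At s = j4: numerator = 1, denominator = 1 + j4.
∠T = ∠num − ∠den = 0° − (75.964°) = -75.96°.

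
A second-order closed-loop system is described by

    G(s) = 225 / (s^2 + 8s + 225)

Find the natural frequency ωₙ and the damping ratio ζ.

ωₙ = 15 rad/s, ζ ≈ 0.2667

Compare the denominator to the standard form s^2 + 2ζωₙs + ωₙ².
ωₙ² = 225, so ωₙ = 15 rad/s.
2ζωₙ = 8, so ζ = 8/(2·15) ≈ 0.2667.
With ζ = 0.2667 the response is underdamped.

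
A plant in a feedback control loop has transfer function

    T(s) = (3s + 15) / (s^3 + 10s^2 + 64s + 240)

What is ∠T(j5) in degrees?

∠T(j5) ≈ -47.94°

At s = j5: numerator = 15 + j15, denominator = -10 + j195.
∠T = ∠num − ∠den = 45° − (92.936°) = -47.94°.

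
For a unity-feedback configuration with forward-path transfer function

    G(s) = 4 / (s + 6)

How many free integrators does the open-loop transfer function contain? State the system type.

Type 0

The denominator has no factor of s at the origin — no free integrator — so this is a Type 0 system.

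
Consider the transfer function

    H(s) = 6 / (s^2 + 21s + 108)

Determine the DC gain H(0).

H(0) = 1/18 ≈ 0.05556

Set s = 0: H(0) = (6) / (108) = 1/18.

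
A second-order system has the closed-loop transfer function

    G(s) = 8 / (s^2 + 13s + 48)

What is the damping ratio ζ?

Compare the denominator to the standard form s^2 + 2ζωₙs + ωₙ².
ωₙ² = 48, so ωₙ = √48 ≈ 6.928 rad/s.
2ζωₙ = 13, so ζ = 13/(2·√48) ≈ 0.9382.

ζ ≈ 0.9382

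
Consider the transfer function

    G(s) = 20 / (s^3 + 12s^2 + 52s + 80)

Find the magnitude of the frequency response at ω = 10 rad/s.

|G(j10)| ≈ 0.01641

Substitute s = j10: numerator = 20, denominator = -1120 - j480.
|G(j10)| = |20| / |-1120 - j480| = 20 / 1218.5 ≈ 0.01641.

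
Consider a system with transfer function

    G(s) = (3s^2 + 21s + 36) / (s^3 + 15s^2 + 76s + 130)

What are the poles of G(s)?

The poles are the roots of the denominator s^3 + 15s^2 + 76s + 130 = 0.
Trying s = -5: the polynomial evaluates to 0, so (s + 5) is a factor.
Dividing out leaves s^2 + 10s + 26 = 0.
The quadratic formula then gives s = -5 ± 1j.

s = -5, -5 + j, -5 - j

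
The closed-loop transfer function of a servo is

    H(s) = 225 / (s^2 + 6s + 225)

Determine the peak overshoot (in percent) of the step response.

Comparing s^2 + 6s + 225 to s^2 + 2ζωₙs + ωₙ²: ωₙ = 15 rad/s and ζ = 6/(2·15) = 0.2.
%OS = 100·exp(−πζ/√(1−ζ²)) = 100·exp(−π·0.2/√(1−0.2²)) ≈ 52.7%.

%OS ≈ 52.7%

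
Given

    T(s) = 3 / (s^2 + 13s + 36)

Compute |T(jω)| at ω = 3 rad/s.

|T(j3)| ≈ 0.06325

Substitute s = j3: numerator = 3, denominator = 27 + j39.
|T(j3)| = |3| / |27 + j39| = 3 / 47.434 ≈ 0.06325.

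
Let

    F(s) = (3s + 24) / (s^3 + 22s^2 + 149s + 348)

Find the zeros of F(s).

s = -8

Set the numerator to zero: 3s + 24 = 0, i.e. 3·(s + 8) = 0.
So s = -8.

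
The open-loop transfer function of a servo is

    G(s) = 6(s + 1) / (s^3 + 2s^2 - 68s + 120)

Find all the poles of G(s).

s = 2, 6, -10

The poles are the roots of the denominator s^3 + 2s^2 - 68s + 120 = 0.
Trying s = 2: the polynomial evaluates to 0, so (s - 2) is a factor.
Dividing out leaves s^2 + 4s - 60 = 0.
Factoring the quadratic: (s - 6)(s + 10) = 0.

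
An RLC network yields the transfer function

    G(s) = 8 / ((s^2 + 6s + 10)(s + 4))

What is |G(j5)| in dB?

Substitute s = j5: numerator = 8, denominator = -210 + j45.
|G(j5)| = |8| / |-210 + j45| = 8 / 214.77 ≈ 0.03725.
In decibels: 20·log₁₀(0.03725) ≈ -28.6 dB.

|G(j5)|_dB ≈ -28.6 dB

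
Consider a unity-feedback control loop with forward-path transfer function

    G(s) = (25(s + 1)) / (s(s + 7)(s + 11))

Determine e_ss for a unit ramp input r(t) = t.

e_ss = 3.080

G(s) has one pole at the origin.
This is a Type 1 system. Kv = lim_{s→0} s·G(s) = 25/77.
e_ss = 1/Kv = 1/(25/77) = 77/25 ≈ 3.080.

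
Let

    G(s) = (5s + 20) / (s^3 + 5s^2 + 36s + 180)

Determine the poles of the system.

The poles are the roots of the denominator s^3 + 5s^2 + 36s + 180 = 0.
Trying s = -5: the polynomial evaluates to 0, so (s + 5) is a factor.
Dividing out leaves s^2 + 36 = 0.
The quadratic formula then gives s = 0 ± 6j.

s = ±6j, -5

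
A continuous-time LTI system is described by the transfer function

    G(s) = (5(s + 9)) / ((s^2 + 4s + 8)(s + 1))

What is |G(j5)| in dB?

|G(j5)|_dB ≈ -8.30 dB

Substitute s = j5: numerator = 45 + j25, denominator = -117 - j65.
|G(j5)| = |45 + j25| / |-117 - j65| = 51.478 / 133.84 ≈ 0.3846.
In decibels: 20·log₁₀(0.3846) ≈ -8.30 dB.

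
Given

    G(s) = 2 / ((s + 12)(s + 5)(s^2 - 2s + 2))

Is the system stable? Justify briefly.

The poles can be read from the denominator factors: s = -12, -5, 1 ± j.
Since the pole(s) at s = 1 + j, 1 - j lie in the right half-plane, the system is unstable.

unstable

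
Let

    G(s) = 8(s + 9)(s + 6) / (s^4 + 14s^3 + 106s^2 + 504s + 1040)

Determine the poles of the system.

s = -5 + j, -5 - j, -2 + 6j, -2 - 6j

The poles are the roots of the denominator s^4 + 14s^3 + 106s^2 + 504s + 1040 = 0.
No real roots exist; factor into two real quadratics: (s^2 + 10s + 26)(s^2 + 4s + 40) = 0.
Each quadratic gives a conjugate pair via the quadratic formula.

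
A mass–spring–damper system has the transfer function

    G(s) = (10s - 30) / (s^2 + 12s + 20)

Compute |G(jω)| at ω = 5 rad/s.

|G(j5)| ≈ 0.9685

Substitute s = j5: numerator = -30 + j50, denominator = -5 + j60.
|G(j5)| = |-30 + j50| / |-5 + j60| = 58.310 / 60.208 ≈ 0.9685.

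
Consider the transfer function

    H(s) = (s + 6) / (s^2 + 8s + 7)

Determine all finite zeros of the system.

s = -6

Set the numerator to zero: s + 6 = 0.
So s = -6.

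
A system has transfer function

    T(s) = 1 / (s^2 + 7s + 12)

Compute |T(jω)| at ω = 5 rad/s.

Substitute s = j5: numerator = 1, denominator = -13 + j35.
|T(j5)| = |1| / |-13 + j35| = 1 / 37.336 ≈ 0.02678.

|T(j5)| ≈ 0.02678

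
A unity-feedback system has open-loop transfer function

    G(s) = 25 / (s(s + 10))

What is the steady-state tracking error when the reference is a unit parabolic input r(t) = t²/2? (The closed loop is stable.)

G(s) has one pole at the origin.
This is a Type 1 system; Ka = lim_{s→0} s^2·G(s) = 0, so the steady-state error for a parabola input is infinite.

e_ss = ∞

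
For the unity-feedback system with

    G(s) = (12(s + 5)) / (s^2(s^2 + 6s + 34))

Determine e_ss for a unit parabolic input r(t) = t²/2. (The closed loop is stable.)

G(s) has 2 poles at the origin.
This is a Type 2 system. Ka = lim_{s→0} s^2·G(s) = 60/34 = 30/17.
e_ss = 1/Ka = 1/(30/17) = 17/30 ≈ 0.5667.

e_ss = 0.5667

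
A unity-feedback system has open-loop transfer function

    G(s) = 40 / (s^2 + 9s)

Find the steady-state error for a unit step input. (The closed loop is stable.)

G(s) has one pole at the origin.
This is a Type 1 system; for a step input the steady-state error is zero.

e_ss = 0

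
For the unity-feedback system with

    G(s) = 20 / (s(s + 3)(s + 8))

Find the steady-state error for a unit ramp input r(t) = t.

e_ss = 1.200

G(s) has one pole at the origin.
This is a Type 1 system. Kv = lim_{s→0} s·G(s) = 20/24 = 5/6.
e_ss = 1/Kv = 1/(5/6) = 6/5 ≈ 1.200.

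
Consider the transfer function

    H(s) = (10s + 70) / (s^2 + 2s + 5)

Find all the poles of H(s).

s = -1 + 2j, -1 - 2j

The poles are the roots of the denominator s^2 + 2s + 5 = 0.
Using the quadratic formula: s = (-2 ± √(-16))/2 = -1 ± 2j.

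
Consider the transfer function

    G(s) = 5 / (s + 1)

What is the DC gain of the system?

At s = 0 each factor (s + a) contributes a and each (s^2 + bs + c) contributes c.
G(0) = 5·1 / ((1)) = 5/1 = 5.

G(0) = 5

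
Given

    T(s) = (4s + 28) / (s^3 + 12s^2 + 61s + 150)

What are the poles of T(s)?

The poles are the roots of the denominator s^3 + 12s^2 + 61s + 150 = 0.
Trying s = -6: the polynomial evaluates to 0, so (s + 6) is a factor.
Dividing out leaves s^2 + 6s + 25 = 0.
The quadratic formula then gives s = -3 ± 4j.

s = -3 ± 4j, -6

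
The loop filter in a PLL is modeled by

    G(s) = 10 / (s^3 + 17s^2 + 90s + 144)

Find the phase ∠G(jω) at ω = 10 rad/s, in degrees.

At s = j10: numerator = 10, denominator = -1556 - j100.
∠G = ∠num − ∠den = 0° − (-176.32°) = 176.3°.

∠G(j10) ≈ 176.3°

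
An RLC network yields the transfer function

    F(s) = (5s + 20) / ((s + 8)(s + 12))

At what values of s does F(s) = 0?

s = -4

Set the numerator to zero: 5s + 20 = 0, i.e. 5·(s + 4) = 0.
So s = -4.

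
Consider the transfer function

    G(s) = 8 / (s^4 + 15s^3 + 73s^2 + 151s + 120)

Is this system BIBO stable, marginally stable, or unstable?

The denominator s^4 + 15s^3 + 73s^2 + 151s + 120 factors as (s^2 + 4s + 5)(s + 3)(s + 8), giving poles at s = -2 + j, -2 - j, -3, -8.
Since all poles lie strictly in the left half-plane, the system is stable.

stable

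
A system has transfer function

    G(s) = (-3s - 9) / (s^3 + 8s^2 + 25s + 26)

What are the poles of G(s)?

The poles are the roots of the denominator s^3 + 8s^2 + 25s + 26 = 0.
Trying s = -2: the polynomial evaluates to 0, so (s + 2) is a factor.
Dividing out leaves s^2 + 6s + 13 = 0.
The quadratic formula then gives s = -3 ± 2j.

s = -3 + 2j, -3 - 2j, -2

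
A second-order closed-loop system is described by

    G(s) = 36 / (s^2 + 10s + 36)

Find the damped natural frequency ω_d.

ω_d ≈ 3.317 rad/s

Comparing s^2 + 10s + 36 to s^2 + 2ζωₙs + ωₙ²: ωₙ = 6 rad/s and ζ = 10/(2·6) ≈ 0.8333.
ζωₙ = 10/2 = 5, so ω_d = ωₙ√(1−ζ²) = √(ωₙ² − (ζωₙ)²) = √(36 − 5²) = √11 ≈ 3.317 rad/s.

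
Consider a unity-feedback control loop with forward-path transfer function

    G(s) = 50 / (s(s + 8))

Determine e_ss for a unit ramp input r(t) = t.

e_ss = 0.1600

G(s) has one pole at the origin.
This is a Type 1 system. Kv = lim_{s→0} s·G(s) = 50/8 = 25/4.
e_ss = 1/Kv = 1/(25/4) = 4/25 ≈ 0.1600.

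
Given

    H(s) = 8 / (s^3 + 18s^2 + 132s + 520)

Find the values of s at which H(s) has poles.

The poles are the roots of the denominator s^3 + 18s^2 + 132s + 520 = 0.
Trying s = -10: the polynomial evaluates to 0, so (s + 10) is a factor.
Dividing out leaves s^2 + 8s + 52 = 0.
The quadratic formula then gives s = -4 ± 6j.

s = -4 + 6j, -4 - 6j, -10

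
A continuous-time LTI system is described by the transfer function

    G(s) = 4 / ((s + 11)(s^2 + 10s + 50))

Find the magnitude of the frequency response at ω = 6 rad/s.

Substitute s = j6: numerator = 4, denominator = -206 + j744.
|G(j6)| = |4| / |-206 + j744| = 4 / 771.99 ≈ 0.005181.

|G(j6)| ≈ 0.005181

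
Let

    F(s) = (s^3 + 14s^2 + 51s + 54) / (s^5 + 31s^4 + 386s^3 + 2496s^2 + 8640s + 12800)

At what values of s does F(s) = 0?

s = -9, -3, -2

Set the numerator to zero: s^3 + 14s^2 + 51s + 54 = 0.
Factoring: (s + 9)(s + 3)(s + 2) = 0.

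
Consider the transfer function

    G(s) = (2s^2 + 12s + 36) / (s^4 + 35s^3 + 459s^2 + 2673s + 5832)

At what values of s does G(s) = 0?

Set the numerator to zero: 2s^2 + 12s + 36 = 0, i.e. 2·(s^2 + 6s + 18) = 0.
Factoring: (s^2 + 6s + 18) = 0.

s = -3 + 3j, -3 - 3j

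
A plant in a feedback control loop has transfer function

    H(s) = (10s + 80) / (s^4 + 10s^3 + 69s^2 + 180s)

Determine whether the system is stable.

The denominator s^4 + 10s^3 + 69s^2 + 180s factors as s(s^2 + 6s + 45)(s + 4), giving poles at s = 0, -3 ± 6j, -4.
Since the simple pole(s) at s = 0 lie on the jω-axis with none in the right half-plane, the system is marginally stable.

marginally stable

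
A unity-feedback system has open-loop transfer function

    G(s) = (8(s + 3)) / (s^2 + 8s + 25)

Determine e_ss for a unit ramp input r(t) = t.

G(s) has no poles at the origin.
This is a Type 0 system; Kv = lim_{s→0} s·G(s) = 0, so the steady-state error for a ramp input is infinite.

e_ss = ∞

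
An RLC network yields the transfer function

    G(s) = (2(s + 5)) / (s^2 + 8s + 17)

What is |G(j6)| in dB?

Substitute s = j6: numerator = 10 + j12, denominator = -19 + j48.
|G(j6)| = |10 + j12| / |-19 + j48| = 15.620 / 51.624 ≈ 0.3026.
In decibels: 20·log₁₀(0.3026) ≈ -10.4 dB.

|G(j6)|_dB ≈ -10.4 dB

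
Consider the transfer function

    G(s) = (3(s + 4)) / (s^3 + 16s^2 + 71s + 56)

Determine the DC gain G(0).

Set s = 0: G(0) = (12) / (56) = 3/14.

G(0) = 3/14 ≈ 0.2143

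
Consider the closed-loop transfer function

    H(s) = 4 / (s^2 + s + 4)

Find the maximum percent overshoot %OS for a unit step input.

%OS ≈ 44.4%

Comparing s^2 + s + 4 to s^2 + 2ζωₙs + ωₙ²: ωₙ = 2 rad/s and ζ = 1/(2·2) = 0.25.
%OS = 100·exp(−πζ/√(1−ζ²)) = 100·exp(−π·0.25/√(1−0.25²)) ≈ 44.4%.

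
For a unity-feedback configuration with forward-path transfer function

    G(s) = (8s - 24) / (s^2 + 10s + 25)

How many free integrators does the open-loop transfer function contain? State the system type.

The denominator has no factor of s at the origin — no free integrator — so this is a Type 0 system.

Type 0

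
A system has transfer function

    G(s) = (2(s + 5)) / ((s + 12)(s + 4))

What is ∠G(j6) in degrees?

At s = j6: numerator = 10 + j12, denominator = 12 + j96.
∠G = ∠num − ∠den = 50.194° − (82.875°) = -32.68°.

∠G(j6) ≈ -32.68°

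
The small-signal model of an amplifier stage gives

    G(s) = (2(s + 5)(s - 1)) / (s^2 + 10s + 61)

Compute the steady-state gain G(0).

G(0) = -10/61 ≈ -0.1639

At s = 0 each factor (s + a) contributes a and each (s^2 + bs + c) contributes c.
G(0) = 2·(5) · (-1) / ((61)) = -10/61 = -10/61.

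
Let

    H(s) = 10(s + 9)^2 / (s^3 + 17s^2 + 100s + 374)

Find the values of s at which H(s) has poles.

s = -3 ± 5j, -11

The poles are the roots of the denominator s^3 + 17s^2 + 100s + 374 = 0.
Trying s = -11: the polynomial evaluates to 0, so (s + 11) is a factor.
Dividing out leaves s^2 + 6s + 34 = 0.
The quadratic formula then gives s = -3 ± 5j.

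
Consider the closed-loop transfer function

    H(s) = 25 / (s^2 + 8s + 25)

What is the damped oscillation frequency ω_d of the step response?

Comparing s^2 + 8s + 25 to s^2 + 2ζωₙs + ωₙ²: ωₙ = 5 rad/s and ζ = 8/(2·5) = 0.8.
ζωₙ = 8/2 = 4, so ω_d = ωₙ√(1−ζ²) = √(ωₙ² − (ζωₙ)²) = √(25 − 4²) = √9 = 3 rad/s.

ω_d = 3 rad/s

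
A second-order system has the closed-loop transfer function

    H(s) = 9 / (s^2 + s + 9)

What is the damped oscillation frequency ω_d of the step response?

ω_d ≈ 2.958 rad/s

Comparing s^2 + s + 9 to s^2 + 2ζωₙs + ωₙ²: ωₙ = 3 rad/s and ζ = 1/(2·3) ≈ 0.1667.
ζωₙ = 1/2 = 0.5, so ω_d = ωₙ√(1−ζ²) = √(ωₙ² − (ζωₙ)²) = √(9 − 0.5²) = √8.75 ≈ 2.958 rad/s.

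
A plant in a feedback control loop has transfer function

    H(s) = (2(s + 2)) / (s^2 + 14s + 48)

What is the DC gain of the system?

Set s = 0: H(0) = (4) / (48) = 1/12.

H(0) = 1/12 ≈ 0.08333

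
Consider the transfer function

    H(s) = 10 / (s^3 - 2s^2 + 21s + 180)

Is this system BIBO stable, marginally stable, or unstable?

unstable

The denominator s^3 - 2s^2 + 21s + 180 factors as (s + 4)(s^2 - 6s + 45), giving poles at s = -4, 3 + 6j, 3 - 6j.
Since the pole(s) at s = 3 ± 6j lie in the right half-plane, the system is unstable.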